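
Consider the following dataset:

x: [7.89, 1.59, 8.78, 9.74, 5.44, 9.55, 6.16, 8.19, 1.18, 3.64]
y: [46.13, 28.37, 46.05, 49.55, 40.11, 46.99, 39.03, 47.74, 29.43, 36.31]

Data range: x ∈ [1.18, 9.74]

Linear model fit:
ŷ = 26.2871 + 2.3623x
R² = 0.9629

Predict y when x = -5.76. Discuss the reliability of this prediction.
The equation gives ŷ = 12.6803; however x = -5.76 is 6.94 units below the observed range, so this extrapolated value should not be trusted.

Prediction calculation:
ŷ = 26.2871 + 2.3623 × (-5.76)
ŷ = 12.6803

Reliability:
- Data range: x ∈ [1.18, 9.74]
- Prediction point: x = -5.76 is 6.94 units below the observed range → this is EXTRAPOLATION, not interpolation

Why that matters here:
- Real relationships often flatten, saturate, or turn nonlinear at extremes
- There are no observations near this x to validate the fitted line there

A defensible statement: 'if the linear trend continued to x = -5.76, y would be about 12.6803' — the premise is untested.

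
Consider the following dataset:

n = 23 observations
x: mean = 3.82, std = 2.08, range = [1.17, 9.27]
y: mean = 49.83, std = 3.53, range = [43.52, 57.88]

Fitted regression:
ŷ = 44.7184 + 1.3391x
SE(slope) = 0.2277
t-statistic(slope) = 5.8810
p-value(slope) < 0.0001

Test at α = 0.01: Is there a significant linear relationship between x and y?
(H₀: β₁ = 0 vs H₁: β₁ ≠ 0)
p-value < 0.0001 < α = 0.01, so we reject H₀. The relationship is significant.

Hypothesis test for the slope coefficient:

H₀: β₁ = 0 (no linear relationship)
H₁: β₁ ≠ 0 (linear relationship exists)

Test statistic: t = β̂₁ / SE(β̂₁) = 1.3391 / 0.2277 = 5.8810

The p-value (<0.0001) is the probability, under H₀, of a t-statistic at least as extreme as |t| = 5.8810 (two-sided, df = n − 2 = 21).

Decision rule: reject H₀ if p-value < α.
p-value < 0.0001 < α = 0.01 → reject H₀.

At α = 0.01 the data do provide convincing evidence of a nonzero slope.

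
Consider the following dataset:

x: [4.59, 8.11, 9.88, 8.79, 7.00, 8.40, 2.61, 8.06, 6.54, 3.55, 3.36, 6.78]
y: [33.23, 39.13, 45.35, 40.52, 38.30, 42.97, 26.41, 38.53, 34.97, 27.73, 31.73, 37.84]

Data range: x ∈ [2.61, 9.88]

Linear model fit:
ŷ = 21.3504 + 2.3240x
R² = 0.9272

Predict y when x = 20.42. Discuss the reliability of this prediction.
The equation gives ŷ = 68.8065; however x = 20.42 is 10.54 units above the observed range, so this extrapolated value should not be trusted.

Prediction calculation:
ŷ = 21.3504 + 2.3240 × 20.42
ŷ = 68.8065

Reliability:
- Data range: x ∈ [2.61, 9.88]
- Prediction point: x = 20.42 is 10.54 units above the observed range → this is EXTRAPOLATION, not interpolation

Why that matters here:
- R² describes fit only over the sampled x values; it says nothing about behaviour beyond them
- Real relationships often flatten, saturate, or turn nonlinear at extremes

Report the number if required, but flag clearly that it is an extrapolation.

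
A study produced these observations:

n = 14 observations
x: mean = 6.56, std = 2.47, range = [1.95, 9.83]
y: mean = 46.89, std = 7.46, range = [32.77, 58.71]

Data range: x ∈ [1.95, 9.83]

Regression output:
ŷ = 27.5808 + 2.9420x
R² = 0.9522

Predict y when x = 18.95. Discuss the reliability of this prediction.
ŷ = 83.3317 (extrapolation — x = 18.95 lies outside [1.95, 9.83], so reliability is low).

Prediction calculation:
ŷ = 27.5808 + 2.9420 × 18.95
ŷ = 83.3317

Reliability:
- Data range: x ∈ [1.95, 9.83]
- Prediction point: x = 18.95 is 9.12 units above the observed range → this is EXTRAPOLATION, not interpolation

Why that matters here:
- R² describes fit only over the sampled x values; it says nothing about behaviour beyond them
- The linear relationship may not hold outside the observed range
- The standard error of prediction grows with (x − x̄)², and x = 18.95 is far from x̄ = 6.56

A defensible statement: 'if the linear trend continued to x = 18.95, y would be about 83.3317' — the premise is untested.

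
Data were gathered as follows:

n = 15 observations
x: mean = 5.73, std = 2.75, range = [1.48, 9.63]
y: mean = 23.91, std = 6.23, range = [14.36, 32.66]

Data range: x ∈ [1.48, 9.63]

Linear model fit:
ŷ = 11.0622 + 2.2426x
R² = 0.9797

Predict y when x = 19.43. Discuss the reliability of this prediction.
ŷ = 54.6359, but this is extrapolation (above the data range [1.48, 9.63]) and may be unreliable.

Prediction calculation:
ŷ = 11.0622 + 2.2426 × 19.43
ŷ = 54.6359

Reliability:
- Data range: x ∈ [1.48, 9.63]
- Prediction point: x = 19.43 is 9.80 units above the observed range → this is EXTRAPOLATION, not interpolation

Why that matters here:
- There are no observations near this x to validate the fitted line there
- R² describes fit only over the sampled x values; it says nothing about behaviour beyond them
- The standard error of prediction grows with (x − x̄)², and x = 19.43 is far from x̄ = 5.73

The R² = 0.9797 only validates the fit within [1.48, 9.63]; treat ŷ = 54.6359 with caution.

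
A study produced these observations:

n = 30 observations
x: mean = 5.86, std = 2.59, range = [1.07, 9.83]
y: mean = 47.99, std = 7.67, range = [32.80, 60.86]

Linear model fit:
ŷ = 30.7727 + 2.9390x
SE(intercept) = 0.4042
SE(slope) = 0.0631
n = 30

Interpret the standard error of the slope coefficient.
SE(slope) = 0.0631 measures the uncertainty in the estimated slope. The coefficient is estimated precisely (SE/|β̂₁| = 2.1%).

What SE measures:
- The standard error quantifies the sampling variability of the coefficient estimate
- It is the estimated standard deviation of β̂₁ across hypothetical repeated samples of the same size
- Smaller SE → more precise estimate

Relative precision:
- SE / |β̂₁| = 0.0631 / 2.9390 = 2.1%
- Rule of thumb (under 20%: precise; 20% to under 50%: moderately precise; 50% or more: imprecise) → precise

Link to the t-test: t = β̂₁ / SE(β̂₁) = 2.9390 / 0.0631 = 46.5769, the statistic for H₀: β₁ = 0.

What drives SE(β̂₁): wider spread of x values → smaller SE.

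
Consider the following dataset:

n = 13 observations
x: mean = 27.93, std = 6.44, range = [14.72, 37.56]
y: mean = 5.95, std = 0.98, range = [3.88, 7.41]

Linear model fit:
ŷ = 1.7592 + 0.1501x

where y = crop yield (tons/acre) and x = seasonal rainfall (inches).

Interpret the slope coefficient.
An increase of one inch in rainfall is associated with a 0.1501 tons/acre increase in predicted crop yield.

The slope coefficient β₁ = 0.1501 represents the marginal effect of rainfall on crop yield.

Interpretation:
- Rainfall up by 1 inch → predicted crop yield increases by 0.1501 tons/acre
- This is a linear approximation: the same per-unit change is assumed across the whole observed x range
- The slope describes association in these data, not necessarily a causal effect

(β₀ = 1.7592 is the fitted value at x = 0 and is not part of the slope interpretation.)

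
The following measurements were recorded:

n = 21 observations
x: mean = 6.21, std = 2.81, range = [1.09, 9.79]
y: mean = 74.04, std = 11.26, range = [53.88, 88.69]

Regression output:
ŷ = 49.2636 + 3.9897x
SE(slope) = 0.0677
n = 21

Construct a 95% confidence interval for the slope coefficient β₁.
The 95% CI for β₁ is (3.8480, 4.1314)

Confidence interval for the slope:

The 95% CI for β₁ is: β̂₁ ± t*(α/2, n-2) × SE(β̂₁)

Step 1: Find critical t-value
- Confidence level = 0.95
- Degrees of freedom = n - 2 = 21 - 2 = 19
- t*(α/2, 19) = 2.0930

Step 2: Calculate margin of error
Margin = 2.0930 × 0.0677 = 0.1417

Step 3: Construct interval
CI = 3.9897 ± 0.1417
CI = (3.8480, 4.1314)

Interpretation: We are 95% confident that the true slope β₁ lies between 3.8480 and 4.1314.
Since 0 is outside the interval, a two-sided test at α = 0.05 would reject H₀: β₁ = 0.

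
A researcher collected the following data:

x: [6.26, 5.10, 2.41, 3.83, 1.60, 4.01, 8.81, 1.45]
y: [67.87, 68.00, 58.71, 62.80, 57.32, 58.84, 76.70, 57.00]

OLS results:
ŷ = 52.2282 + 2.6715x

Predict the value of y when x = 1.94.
ŷ = 57.4109

To predict y for x = 1.94, substitute into the regression equation:

ŷ = 52.2282 + 2.6715 × 1.94
ŷ = 52.2282 + 5.1827
ŷ = 57.4109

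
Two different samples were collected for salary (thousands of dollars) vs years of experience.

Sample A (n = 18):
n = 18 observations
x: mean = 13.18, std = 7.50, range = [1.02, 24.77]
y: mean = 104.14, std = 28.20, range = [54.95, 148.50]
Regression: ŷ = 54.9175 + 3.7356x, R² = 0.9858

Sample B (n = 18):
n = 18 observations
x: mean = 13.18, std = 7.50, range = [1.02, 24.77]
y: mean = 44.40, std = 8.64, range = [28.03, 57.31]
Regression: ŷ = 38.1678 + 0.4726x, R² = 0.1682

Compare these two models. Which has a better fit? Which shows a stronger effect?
Model A has the better fit (R² = 0.9858 vs 0.1682). Model A shows the stronger effect (|β₁| = 3.7356 vs 0.4726).

Model Comparison:

Goodness of fit (R²):
- Model A: R² = 0.9858 → 98.58% of variance in salary explained
- Model B: R² = 0.1682 → 16.82% of variance in salary explained
- 0.9858 > 0.1682 → Model A has the better fit

Effect size (slope magnitude):
- Model A: β₁ = 3.7356 → predicted salary rises 3.7356 thousand dollars per additional year of experience
- Model B: β₁ = 0.4726 → predicted salary rises 0.4726 thousand dollars per additional year of experience
- |3.7356| > |0.4726| → Model A shows the stronger marginal effect

Note: A steeper slope doesn't make a better model if the scatter around the line is large.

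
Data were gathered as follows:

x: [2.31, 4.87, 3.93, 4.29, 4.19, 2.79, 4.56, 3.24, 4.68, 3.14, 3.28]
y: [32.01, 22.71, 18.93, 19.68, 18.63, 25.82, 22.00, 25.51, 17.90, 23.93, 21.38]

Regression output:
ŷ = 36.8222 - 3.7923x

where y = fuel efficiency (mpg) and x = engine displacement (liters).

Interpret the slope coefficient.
An increase of one liter in engine displacement is associated with a 3.7923 mpg decrease in predicted fuel efficiency.

The slope β₁ = -3.7923 gives the rate at which the fitted fuel efficiency changes with engine displacement.

Interpretation:
- Engine displacement up by 1 liter → predicted fuel efficiency decreases by 3.7923 mpg
- This is a linear approximation: the same per-unit change is assumed across the whole observed x range

The intercept β₀ = 36.8222 is the predicted fuel efficiency when engine displacement = 0; since the smallest observed x is 2.31, this is an extrapolation and mainly anchors the line.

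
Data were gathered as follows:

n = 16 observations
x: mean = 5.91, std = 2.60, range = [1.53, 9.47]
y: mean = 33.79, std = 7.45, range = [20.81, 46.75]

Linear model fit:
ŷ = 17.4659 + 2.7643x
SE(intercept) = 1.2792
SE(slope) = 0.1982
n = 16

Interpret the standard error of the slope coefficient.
The slope 2.7643 is pinned down to within about ±0.1982 (one SE) by these data — relative uncertainty 7.2%, i.e. precise.

SE(β̂₁) = s / √Sxx, where s is the residual standard deviation and Sxx = Σ(x − x̄)². It is the yardstick for how far β̂₁ = 2.7643 could plausibly be from the true slope.

Relative precision:
- SE / |β̂₁| = 0.1982 / 2.7643 = 7.2%
- Rule of thumb (under 20%: precise; 20% to under 50%: moderately precise; 50% or more: imprecise) → precise

Link to interval estimation: a confidence interval for β₁ is β̂₁ ± t* × 0.1982, so SE sets the half-width per unit of t*.

What drives SE(β̂₁): wider spread of x values → smaller SE.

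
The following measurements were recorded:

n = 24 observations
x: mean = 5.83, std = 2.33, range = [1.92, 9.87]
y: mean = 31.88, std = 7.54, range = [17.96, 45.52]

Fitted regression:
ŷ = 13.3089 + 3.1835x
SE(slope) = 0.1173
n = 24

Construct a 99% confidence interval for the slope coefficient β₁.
The 99% CI for β₁ is (2.8529, 3.5141)

Confidence interval for the slope:

The 99% CI for β₁ is: β̂₁ ± t*(α/2, n-2) × SE(β̂₁)

Step 1: Find critical t-value
- Confidence level = 0.99
- Degrees of freedom = n - 2 = 24 - 2 = 22
- t*(α/2, 22) = 2.8188

Step 2: Calculate margin of error
Margin = 2.8188 × 0.1173 = 0.3306

Step 3: Construct interval
CI = 3.1835 ± 0.3306
CI = (2.8529, 3.5141)

Interpretation: each one-unit increase in x is associated with a change in mean y of between 2.8529 and 3.5141, with 99% confidence.
Since 0 is outside the interval, a two-sided test at α = 0.01 would reject H₀: β₁ = 0.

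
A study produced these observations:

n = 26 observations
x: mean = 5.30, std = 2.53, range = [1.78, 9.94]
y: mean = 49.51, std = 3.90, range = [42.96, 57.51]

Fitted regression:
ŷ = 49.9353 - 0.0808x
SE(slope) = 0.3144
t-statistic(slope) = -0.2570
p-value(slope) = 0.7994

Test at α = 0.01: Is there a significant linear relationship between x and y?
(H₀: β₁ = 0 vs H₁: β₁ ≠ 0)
Since p-value = 0.7994 ≥ α = 0.01, fail to reject H₀ — the slope is not significantly different from 0.

Hypothesis test for the slope coefficient:

H₀: β₁ = 0 (no linear relationship)
H₁: β₁ ≠ 0 (linear relationship exists)

Test statistic: t = β̂₁ / SE(β̂₁) = -0.0808 / 0.3144 = -0.2570

With df = 24, the two-sided p-value for |t| = 0.2570 is 0.7994.

Decision rule: reject H₀ if p-value < α.
p-value = 0.7994 ≥ α = 0.01 → fail to reject H₀.

Conclusion: the linear association between x and y is not significant at the 1% level.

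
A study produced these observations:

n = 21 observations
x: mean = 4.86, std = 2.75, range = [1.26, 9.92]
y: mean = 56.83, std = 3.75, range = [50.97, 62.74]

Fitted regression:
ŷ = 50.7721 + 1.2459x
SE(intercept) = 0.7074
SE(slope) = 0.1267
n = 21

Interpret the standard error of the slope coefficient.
SE(slope) = 0.1267 measures the uncertainty in the estimated slope. The coefficient is estimated precisely (SE/|β̂₁| = 10.2%).

What SE measures:
- The standard error quantifies the sampling variability of the coefficient estimate
- It is the estimated standard deviation of β̂₁ across hypothetical repeated samples of the same size
- Smaller SE → more precise estimate

Relative precision:
- SE / |β̂₁| = 0.1267 / 1.2459 = 10.2%
- Rule of thumb (under 20%: precise; 20% to under 50%: moderately precise; 50% or more: imprecise) → precise

Link to the t-test: t = β̂₁ / SE(β̂₁) = 1.2459 / 0.1267 = 9.8335, the statistic for H₀: β₁ = 0.

What drives SE(β̂₁): larger n (here n = 21) → smaller SE; more residual scatter → larger SE; wider spread of x values → smaller SE.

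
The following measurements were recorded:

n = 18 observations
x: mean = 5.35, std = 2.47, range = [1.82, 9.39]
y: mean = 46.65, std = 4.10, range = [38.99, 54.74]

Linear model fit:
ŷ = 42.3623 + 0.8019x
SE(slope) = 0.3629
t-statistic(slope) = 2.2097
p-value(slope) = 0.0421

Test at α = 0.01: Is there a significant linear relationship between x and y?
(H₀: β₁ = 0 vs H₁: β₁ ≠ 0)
Fail to reject H₀: p-value = 0.0421 ≥ α = 0.01. The linear relationship is not significant at the 1% level.

Hypothesis test for the slope coefficient:

H₀: β₁ = 0 (no linear relationship)
H₁: β₁ ≠ 0 (linear relationship exists)

Test statistic: t = β̂₁ / SE(β̂₁) = 0.8019 / 0.3629 = 2.2097

With df = 16, the two-sided p-value for |t| = 2.2097 is 0.0421.

Decision rule: reject H₀ if p-value < α.
p-value = 0.0421 ≥ α = 0.01 → fail to reject H₀.

Conclusion: the linear association between x and y is not significant at the 1% level.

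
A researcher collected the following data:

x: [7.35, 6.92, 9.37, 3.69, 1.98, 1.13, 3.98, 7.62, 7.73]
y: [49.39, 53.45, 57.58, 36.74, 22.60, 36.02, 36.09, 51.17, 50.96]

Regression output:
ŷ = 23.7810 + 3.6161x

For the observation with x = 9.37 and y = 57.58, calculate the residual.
Residual = -0.0839

The residual is the difference between the actual value and the predicted value:

Residual = y - ŷ

Step 1: Calculate predicted value
ŷ = 23.7810 + 3.6161 × 9.37
ŷ = 57.6639

Step 2: Calculate residual
Residual = 57.58 - 57.6639
Residual = -0.0839

Interpretation: the model overestimates the actual value by 0.0839 at this point (negative residual → observation lies below the fitted line).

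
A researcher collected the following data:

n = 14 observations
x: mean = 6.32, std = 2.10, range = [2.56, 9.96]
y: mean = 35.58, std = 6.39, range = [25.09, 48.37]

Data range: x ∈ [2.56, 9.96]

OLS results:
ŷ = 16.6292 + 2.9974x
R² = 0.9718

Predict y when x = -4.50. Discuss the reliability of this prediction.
ŷ = 3.1409 (extrapolation — x = -4.50 lies outside [2.56, 9.96], so reliability is low).

Prediction calculation:
ŷ = 16.6292 + 2.9974 × (-4.50)
ŷ = 3.1409

Reliability:
- Data range: x ∈ [2.56, 9.96]
- Prediction point: x = -4.50 is 7.06 units below the observed range → this is EXTRAPOLATION, not interpolation

Why that matters here:
- The linear relationship may not hold outside the observed range
- Real relationships often flatten, saturate, or turn nonlinear at extremes

A defensible statement: 'if the linear trend continued to x = -4.50, y would be about 3.1409' — the premise is untested.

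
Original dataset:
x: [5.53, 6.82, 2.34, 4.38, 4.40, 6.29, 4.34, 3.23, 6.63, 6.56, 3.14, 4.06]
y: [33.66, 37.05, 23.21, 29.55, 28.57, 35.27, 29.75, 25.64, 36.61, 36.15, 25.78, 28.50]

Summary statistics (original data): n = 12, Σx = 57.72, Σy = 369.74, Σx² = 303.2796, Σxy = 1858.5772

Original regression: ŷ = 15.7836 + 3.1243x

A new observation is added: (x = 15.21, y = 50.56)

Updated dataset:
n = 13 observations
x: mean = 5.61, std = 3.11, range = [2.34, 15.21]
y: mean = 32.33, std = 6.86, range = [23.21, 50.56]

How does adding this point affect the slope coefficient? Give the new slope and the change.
The slope changes from 3.1243 to 2.1493 (change of -0.9750, or -31.2%).

x = 15.21 lies well outside the original x-range [2.34, 6.82] (x̄ ≈ 4.81), so this observation has high leverage and can move the slope substantially.

Step 1: Update the sums with the new point (n goes from 12 to 13)
Σx  = 57.72 + 15.21 = 72.93
Σy  = 369.74 + 50.56 = 420.30
Σx² = 303.2796 + 15.21² = 303.2796 + 231.3441 = 534.6237
Σxy = 1858.5772 + 15.21×50.56 = 1858.5772 + 769.0176 = 2627.5948

Step 2: Recompute the slope with b₁ = (nΣxy − ΣxΣy) / (nΣx² − (Σx)²)
Numerator   = 13×2627.5948 − 72.93×420.30 = 34158.7324 − 30652.4790 = 3506.2534
Denominator = 13×534.6237 − 72.93² = 6950.1081 − 5318.7849 = 1631.3232
b₁(new) = 3506.2534 / 1631.3232 = 2.1493

(Same formula on the original sums: (12×1858.5772 − 57.72×369.74) / (12×303.2796 − 57.72²) = 961.5336 / 307.7568 = 3.1243, matching the given fit.)

Step 3: Change in slope
Δβ₁ = 2.1493 − 3.1243 = -0.9750
Relative change = -0.9750 / 3.1243 × 100% = -31.2%
→ the slope decreases when the point is added.

A high-leverage point only changes the slope if it is off the original line; here y = 50.56 is below the original trend, so the slope decreases.
In practice: refit with and without it and report both if conclusions differ.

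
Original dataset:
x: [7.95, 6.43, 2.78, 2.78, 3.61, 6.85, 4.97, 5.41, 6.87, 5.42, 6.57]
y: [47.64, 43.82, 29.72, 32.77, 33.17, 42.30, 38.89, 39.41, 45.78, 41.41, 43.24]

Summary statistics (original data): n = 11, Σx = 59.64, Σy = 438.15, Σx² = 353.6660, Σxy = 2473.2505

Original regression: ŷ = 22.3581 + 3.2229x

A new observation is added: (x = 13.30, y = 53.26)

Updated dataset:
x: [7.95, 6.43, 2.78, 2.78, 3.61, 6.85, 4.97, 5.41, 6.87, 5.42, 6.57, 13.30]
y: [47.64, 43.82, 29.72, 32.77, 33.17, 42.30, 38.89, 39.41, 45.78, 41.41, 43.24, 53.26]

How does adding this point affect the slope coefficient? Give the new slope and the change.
Adding the point moves β₁ from 3.2229 to 2.2322, i.e. it decreases by 0.9907 (-30.7%).

x = 13.30 lies well outside the original x-range [2.78, 7.95] (x̄ ≈ 5.42), so this observation has high leverage and can move the slope substantially.

Step 1: Update the sums with the new point (n goes from 11 to 12)
Σx  = 59.64 + 13.30 = 72.94
Σy  = 438.15 + 53.26 = 491.41
Σx² = 353.6660 + 13.30² = 353.6660 + 176.8900 = 530.5560
Σxy = 2473.2505 + 13.30×53.26 = 2473.2505 + 708.3580 = 3181.6085

Step 2: Recompute the slope with b₁ = (nΣxy − ΣxΣy) / (nΣx² − (Σx)²)
Numerator   = 12×3181.6085 − 72.94×491.41 = 38179.3020 − 35843.4454 = 2335.8566
Denominator = 12×530.5560 − 72.94² = 6366.6720 − 5320.2436 = 1046.4284
b₁(new) = 2335.8566 / 1046.4284 = 2.2322

(Same formula on the original sums: (11×2473.2505 − 59.64×438.15) / (11×353.6660 − 59.64²) = 1074.4895 / 333.3964 = 3.2229, matching the given fit.)

Step 3: Change in slope
Δβ₁ = 2.2322 − 3.2229 = -0.9907
Relative change = -0.9907 / 3.2229 × 100% = -30.7%
→ the slope decreases when the point is added.

A high-leverage point only changes the slope if it is off the original line; here y = 53.26 is below the original trend, so the slope decreases.
In practice: check such a point for data-entry or measurement error.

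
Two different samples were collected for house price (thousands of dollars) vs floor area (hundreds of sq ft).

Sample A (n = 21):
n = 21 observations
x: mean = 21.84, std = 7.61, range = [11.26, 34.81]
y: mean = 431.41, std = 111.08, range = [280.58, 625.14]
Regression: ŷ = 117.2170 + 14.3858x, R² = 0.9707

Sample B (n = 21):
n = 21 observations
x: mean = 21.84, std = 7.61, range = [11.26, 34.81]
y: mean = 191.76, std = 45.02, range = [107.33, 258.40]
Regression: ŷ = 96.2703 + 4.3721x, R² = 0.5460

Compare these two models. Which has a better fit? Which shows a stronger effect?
Model A has the better fit (R² = 0.9707 vs 0.5460). Model A shows the stronger effect (|β₁| = 14.3858 vs 4.3721).

Model Comparison:

Which explains more variance? (R²)
- Model A: R² = 0.9707 → 97.07% of variance in house price explained
- Model B: R² = 0.5460 → 54.60% of variance in house price explained
- 0.9707 > 0.5460 → Model A has the better fit

Strength of effect — compare |β₁|:
- Model A: β₁ = 14.3858 → predicted house price rises 14.3858 thousand dollars per additional hundred sq ft of floor area
- Model B: β₁ = 4.3721 → predicted house price rises 4.3721 thousand dollars per additional hundred sq ft of floor area
- |14.3858| > |4.3721| → Model A shows the stronger marginal effect

Notes:
- A better fit (higher R²) doesn't necessarily mean a more important relationship.
- R² measures how tightly points cluster around the line; β₁ measures how steep the line is — they answer different questions.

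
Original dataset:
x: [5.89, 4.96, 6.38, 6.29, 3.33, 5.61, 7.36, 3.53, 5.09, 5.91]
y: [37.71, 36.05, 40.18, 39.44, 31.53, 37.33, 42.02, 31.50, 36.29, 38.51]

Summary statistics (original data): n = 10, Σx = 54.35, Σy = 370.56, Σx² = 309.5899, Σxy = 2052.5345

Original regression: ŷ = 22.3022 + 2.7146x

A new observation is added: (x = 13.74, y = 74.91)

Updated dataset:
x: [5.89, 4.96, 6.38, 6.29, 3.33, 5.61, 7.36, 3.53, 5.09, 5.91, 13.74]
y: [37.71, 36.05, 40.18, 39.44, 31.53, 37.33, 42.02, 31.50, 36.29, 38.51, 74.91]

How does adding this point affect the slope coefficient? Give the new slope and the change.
The slope changes from 2.7146 to 4.2176 (change of +1.5030, or +55.4%).

x = 13.74 lies well outside the original x-range [3.33, 7.36] (x̄ ≈ 5.44), so this observation has high leverage and can move the slope substantially.

Step 1: Update the sums with the new point (n goes from 10 to 11)
Σx  = 54.35 + 13.74 = 68.09
Σy  = 370.56 + 74.91 = 445.47
Σx² = 309.5899 + 13.74² = 309.5899 + 188.7876 = 498.3775
Σxy = 2052.5345 + 13.74×74.91 = 2052.5345 + 1029.2634 = 3081.7979

Step 2: Recompute the slope with b₁ = (nΣxy − ΣxΣy) / (nΣx² − (Σx)²)
Numerator   = 11×3081.7979 − 68.09×445.47 = 33899.7769 − 30332.0523 = 3567.7246
Denominator = 11×498.3775 − 68.09² = 5482.1525 − 4636.2481 = 845.9044
b₁(new) = 3567.7246 / 845.9044 = 4.2176

(Same formula on the original sums: (10×2052.5345 − 54.35×370.56) / (10×309.5899 − 54.35²) = 385.4090 / 141.9765 = 2.7146, matching the given fit.)

Step 3: Change in slope
Δβ₁ = 4.2176 − 2.7146 = +1.5030
Relative change = +1.5030 / 2.7146 × 100% = +55.4%
→ the slope increases when the point is added.

Because the point sits above the extension of the original line at a high-leverage x, it tilts the fit up.
In practice: check such a point for data-entry or measurement error; investigate whether it comes from the same population as the rest of the sample.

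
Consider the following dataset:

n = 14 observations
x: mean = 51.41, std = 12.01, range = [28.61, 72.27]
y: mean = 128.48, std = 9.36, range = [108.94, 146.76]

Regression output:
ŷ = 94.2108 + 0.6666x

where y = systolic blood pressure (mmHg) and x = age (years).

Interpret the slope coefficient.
On average, blood pressure is about 0.6666 mmHg higher for every extra year of age.

β₁ = 0.6666 is the change in predicted blood pressure (mmHg) per additional year of age.

Interpretation:
- Age up by 1 year → predicted blood pressure increases by 0.6666 mmHg
- This is a linear approximation: the same per-unit change is assumed across the whole observed x range
- The slope describes association in these data, not necessarily a causal effect

(β₀ = 94.2108 is the fitted value at x = 0 and is not part of the slope interpretation.)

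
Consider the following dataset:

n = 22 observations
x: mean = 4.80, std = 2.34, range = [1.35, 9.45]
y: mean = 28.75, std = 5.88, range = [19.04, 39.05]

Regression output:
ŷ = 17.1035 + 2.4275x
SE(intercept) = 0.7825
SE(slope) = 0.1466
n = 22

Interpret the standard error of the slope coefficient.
The slope 2.4275 is pinned down to within about ±0.1466 (one SE) by these data — relative uncertainty 6.0%, i.e. precise.

SE(β̂₁) = s / √Sxx, where s is the residual standard deviation and Sxx = Σ(x − x̄)². It is the yardstick for how far β̂₁ = 2.4275 could plausibly be from the true slope.

Relative precision:
- SE / |β̂₁| = 0.1466 / 2.4275 = 6.0%
- Rule of thumb (under 20%: precise; 20% to under 50%: moderately precise; 50% or more: imprecise) → precise

Link to the t-test: t = β̂₁ / SE(β̂₁) = 2.4275 / 0.1466 = 16.5587, the statistic for H₀: β₁ = 0.

What drives SE(β̂₁): larger n (here n = 22) → smaller SE; wider spread of x values → smaller SE.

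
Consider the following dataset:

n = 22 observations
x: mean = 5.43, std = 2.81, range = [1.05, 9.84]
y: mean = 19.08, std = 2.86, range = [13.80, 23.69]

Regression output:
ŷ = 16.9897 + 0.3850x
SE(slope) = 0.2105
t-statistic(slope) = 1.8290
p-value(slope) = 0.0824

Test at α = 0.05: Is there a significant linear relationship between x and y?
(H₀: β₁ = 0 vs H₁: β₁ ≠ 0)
Since p-value = 0.0824 ≥ α = 0.05, fail to reject H₀ — the slope is not significantly different from 0.

Hypothesis test for the slope coefficient:

H₀: β₁ = 0 (no linear relationship)
H₁: β₁ ≠ 0 (linear relationship exists)

Test statistic: t = β̂₁ / SE(β̂₁) = 0.3850 / 0.2105 = 1.8290

p = 0.0824: how often a slope estimate this far from 0 (in SE units) would arise by chance if β₁ were truly 0.

Decision rule: reject H₀ if p-value < α.
p-value = 0.0824 ≥ α = 0.05 → fail to reject H₀.

At α = 0.05 the data do not provide convincing evidence of a nonzero slope.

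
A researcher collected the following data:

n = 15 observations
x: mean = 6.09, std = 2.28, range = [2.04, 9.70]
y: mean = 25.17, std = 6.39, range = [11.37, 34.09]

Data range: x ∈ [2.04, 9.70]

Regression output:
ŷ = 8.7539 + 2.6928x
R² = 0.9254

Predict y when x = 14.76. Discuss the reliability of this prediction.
The equation gives ŷ = 48.4996; however x = 14.76 is 5.06 units above the observed range, so this extrapolated value should not be trusted.

Prediction calculation:
ŷ = 8.7539 + 2.6928 × 14.76
ŷ = 48.4996

Reliability:
- Data range: x ∈ [2.04, 9.70]
- Prediction point: x = 14.76 is 5.06 units above the observed range → this is EXTRAPOLATION, not interpolation

Why that matters here:
- The standard error of prediction grows with (x − x̄)², and x = 14.76 is far from x̄ = 6.09
- Real relationships often flatten, saturate, or turn nonlinear at extremes

A defensible statement: 'if the linear trend continued to x = 14.76, y would be about 48.4996' — the premise is untested.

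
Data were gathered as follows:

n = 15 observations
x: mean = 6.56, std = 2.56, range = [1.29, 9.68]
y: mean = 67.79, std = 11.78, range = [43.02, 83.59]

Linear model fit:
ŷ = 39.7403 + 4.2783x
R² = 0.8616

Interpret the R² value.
R² = 0.8616 means 86.16% of the variation in y is explained by the linear relationship with x. This indicates a strong fit.

R² (coefficient of determination) measures the proportion of variance in y explained by the regression model.

Here R² = 0.8616:
- Explained: 86.16% of the variation in y
- Unexplained (residual): 100% − 86.16% = 13.84%
- Rule of thumb (below 0.3 weak; 0.3 to below 0.7 moderate; 0.7 and above strong) → strong

Note: R² says nothing about causation, and a high R² does not by itself mean the linear form is appropriate — check the residuals.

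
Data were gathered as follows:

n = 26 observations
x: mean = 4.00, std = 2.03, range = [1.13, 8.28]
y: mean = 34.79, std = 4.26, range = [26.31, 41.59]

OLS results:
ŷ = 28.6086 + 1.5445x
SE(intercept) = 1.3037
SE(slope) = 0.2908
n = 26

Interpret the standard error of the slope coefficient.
The slope 1.5445 is pinned down to within about ±0.2908 (one SE) by these data — relative uncertainty 18.8%, i.e. precise.

SE(β̂₁) = s / √Sxx, where s is the residual standard deviation and Sxx = Σ(x − x̄)². It is the yardstick for how far β̂₁ = 1.5445 could plausibly be from the true slope.

Relative precision:
- SE / |β̂₁| = 0.2908 / 1.5445 = 18.8%
- Rule of thumb (under 20%: precise; 20% to under 50%: moderately precise; 50% or more: imprecise) → precise

Rough 95% range (±2 SE): 1.5445 ± 0.5816 → (0.9629, 2.1261).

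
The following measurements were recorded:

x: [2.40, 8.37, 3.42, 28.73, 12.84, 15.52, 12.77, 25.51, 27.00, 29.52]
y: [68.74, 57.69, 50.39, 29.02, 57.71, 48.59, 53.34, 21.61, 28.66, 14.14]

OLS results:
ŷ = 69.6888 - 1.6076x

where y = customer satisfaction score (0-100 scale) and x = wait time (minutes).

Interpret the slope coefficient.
On average, satisfaction score is about 1.6076 points lower for every extra minute of wait time.

The slope β₁ = -1.6076 gives the rate at which the fitted satisfaction score changes with wait time.

Interpretation:
- Wait time up by 1 minute → predicted satisfaction score decreases by 1.6076 points
- This is a linear approximation: the same per-unit change is assumed across the whole observed x range

The intercept β₀ = 69.6888 is the predicted satisfaction score when wait time = 0; since the smallest observed x is 2.40, this is an extrapolation and mainly anchors the line.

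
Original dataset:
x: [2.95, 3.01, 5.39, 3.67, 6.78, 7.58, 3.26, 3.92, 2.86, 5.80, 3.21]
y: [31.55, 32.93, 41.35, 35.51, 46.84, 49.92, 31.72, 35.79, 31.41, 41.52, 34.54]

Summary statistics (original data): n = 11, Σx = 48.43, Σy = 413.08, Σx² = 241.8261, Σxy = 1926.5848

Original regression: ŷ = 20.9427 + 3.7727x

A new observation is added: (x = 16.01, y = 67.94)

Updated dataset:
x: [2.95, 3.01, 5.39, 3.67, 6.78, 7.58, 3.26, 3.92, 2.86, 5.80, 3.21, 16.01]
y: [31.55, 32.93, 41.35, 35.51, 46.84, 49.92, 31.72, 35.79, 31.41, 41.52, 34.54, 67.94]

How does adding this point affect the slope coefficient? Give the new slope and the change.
The slope changes from 3.7727 to 2.8351 (change of -0.9376, or -24.9%).

x = 16.01 lies well outside the original x-range [2.86, 7.58] (x̄ ≈ 4.40), so this observation has high leverage and can move the slope substantially.

Step 1: Update the sums with the new point (n goes from 11 to 12)
Σx  = 48.43 + 16.01 = 64.44
Σy  = 413.08 + 67.94 = 481.02
Σx² = 241.8261 + 16.01² = 241.8261 + 256.3201 = 498.1462
Σxy = 1926.5848 + 16.01×67.94 = 1926.5848 + 1087.7194 = 3014.3042

Step 2: Recompute the slope with b₁ = (nΣxy − ΣxΣy) / (nΣx² − (Σx)²)
Numerator   = 12×3014.3042 − 64.44×481.02 = 36171.6504 − 30996.9288 = 5174.7216
Denominator = 12×498.1462 − 64.44² = 5977.7544 − 4152.5136 = 1825.2408
b₁(new) = 5174.7216 / 1825.2408 = 2.8351

(Same formula on the original sums: (11×1926.5848 − 48.43×413.08) / (11×241.8261 − 48.43²) = 1186.9684 / 314.6222 = 3.7727, matching the given fit.)

Step 3: Change in slope
Δβ₁ = 2.8351 − 3.7727 = -0.9376
Relative change = -0.9376 / 3.7727 × 100% = -24.9%
→ the slope decreases when the point is added.

Because the point sits below the extension of the original line at a high-leverage x, it tilts the fit down.
In practice: check such a point for data-entry or measurement error.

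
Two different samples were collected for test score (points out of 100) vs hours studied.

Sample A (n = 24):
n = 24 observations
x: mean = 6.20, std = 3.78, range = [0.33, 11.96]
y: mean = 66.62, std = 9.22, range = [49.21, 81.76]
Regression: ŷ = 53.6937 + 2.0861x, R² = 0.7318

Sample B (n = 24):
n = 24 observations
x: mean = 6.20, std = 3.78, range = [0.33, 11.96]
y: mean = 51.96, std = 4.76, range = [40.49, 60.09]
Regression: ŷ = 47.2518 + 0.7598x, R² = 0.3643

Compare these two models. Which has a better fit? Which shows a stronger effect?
Model A has the better fit (R² = 0.7318 vs 0.3643). Model A shows the stronger effect (|β₁| = 2.0861 vs 0.7598).

Model Comparison:

Fit — compare R²:
- Model A: R² = 0.7318 → 73.18% of variance in test score explained
- Model B: R² = 0.3643 → 36.43% of variance in test score explained
- 0.7318 > 0.3643 → Model A has the better fit

Strength of effect — compare |β₁|:
- Model A: β₁ = 2.0861 → predicted test score rises 2.0861 points per additional hour of study time
- Model B: β₁ = 0.7598 → predicted test score rises 0.7598 points per additional hour of study time
- |2.0861| > |0.7598| → Model A shows the stronger marginal effect

Note: R² measures how tightly points cluster around the line; β₁ measures how steep the line is — they answer different questions.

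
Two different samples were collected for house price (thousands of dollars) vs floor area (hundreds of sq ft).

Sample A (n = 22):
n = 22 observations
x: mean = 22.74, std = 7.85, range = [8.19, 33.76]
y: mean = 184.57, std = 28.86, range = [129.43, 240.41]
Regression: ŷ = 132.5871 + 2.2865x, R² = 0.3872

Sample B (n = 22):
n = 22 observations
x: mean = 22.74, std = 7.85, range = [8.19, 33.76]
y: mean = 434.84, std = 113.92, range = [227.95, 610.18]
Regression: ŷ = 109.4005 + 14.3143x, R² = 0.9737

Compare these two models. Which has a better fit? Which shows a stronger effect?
Model B has the better fit (R² = 0.9737 vs 0.3872). Model B shows the stronger effect (|β₁| = 14.3143 vs 2.2865).

Model Comparison:

Which explains more variance? (R²)
- Model A: R² = 0.3872 → 38.72% of variance in house price explained
- Model B: R² = 0.9737 → 97.37% of variance in house price explained
- 0.9737 > 0.3872 → Model B has the better fit

Which has the larger per-hundred sq ft effect? (|β₁|)
- Model A: β₁ = 2.2865 → predicted house price rises 2.2865 thousand dollars per additional hundred sq ft of floor area
- Model B: β₁ = 14.3143 → predicted house price rises 14.3143 thousand dollars per additional hundred sq ft of floor area
- |2.2865| < |14.3143| → Model B shows the stronger marginal effect

Notes:
- A steeper slope doesn't make a better model if the scatter around the line is large.
- R² measures how tightly points cluster around the line; β₁ measures how steep the line is — they answer different questions.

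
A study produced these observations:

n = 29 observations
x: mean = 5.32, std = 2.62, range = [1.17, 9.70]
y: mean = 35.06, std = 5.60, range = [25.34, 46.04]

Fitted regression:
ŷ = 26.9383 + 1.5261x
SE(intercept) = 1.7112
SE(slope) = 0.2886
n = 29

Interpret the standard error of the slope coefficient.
The slope 1.5261 is pinned down to within about ±0.2886 (one SE) by these data — relative uncertainty 18.9%, i.e. precise.

What SE measures:
- The standard error quantifies the sampling variability of the coefficient estimate
- It is the estimated standard deviation of β̂₁ across hypothetical repeated samples of the same size
- Smaller SE → more precise estimate

Relative precision:
- SE / |β̂₁| = 0.2886 / 1.5261 = 18.9%
- Rule of thumb (under 20%: precise; 20% to under 50%: moderately precise; 50% or more: imprecise) → precise

Link to interval estimation: a confidence interval for β₁ is β̂₁ ± t* × 0.2886, so SE sets the half-width per unit of t*.

What drives SE(β̂₁): wider spread of x values → smaller SE; larger n (here n = 29) → smaller SE; more residual scatter → larger SE.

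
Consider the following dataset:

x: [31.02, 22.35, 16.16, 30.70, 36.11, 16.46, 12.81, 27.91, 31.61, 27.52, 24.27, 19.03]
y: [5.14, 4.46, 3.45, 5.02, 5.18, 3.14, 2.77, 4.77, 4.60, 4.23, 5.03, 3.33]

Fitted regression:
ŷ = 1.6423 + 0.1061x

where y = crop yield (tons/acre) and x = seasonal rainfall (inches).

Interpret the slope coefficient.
For each additional inch of rainfall, predicted crop yield increases by approximately 0.1061 tons/acre.

β₁ = 0.1061 is the change in predicted crop yield (tons/acre) per additional inch of rainfall.

Interpretation:
- Rainfall up by 1 inch → predicted crop yield increases by 0.1061 tons/acre
- This is a linear approximation: the same per-unit change is assumed across the whole observed x range
- The slope describes association in these data, not necessarily a causal effect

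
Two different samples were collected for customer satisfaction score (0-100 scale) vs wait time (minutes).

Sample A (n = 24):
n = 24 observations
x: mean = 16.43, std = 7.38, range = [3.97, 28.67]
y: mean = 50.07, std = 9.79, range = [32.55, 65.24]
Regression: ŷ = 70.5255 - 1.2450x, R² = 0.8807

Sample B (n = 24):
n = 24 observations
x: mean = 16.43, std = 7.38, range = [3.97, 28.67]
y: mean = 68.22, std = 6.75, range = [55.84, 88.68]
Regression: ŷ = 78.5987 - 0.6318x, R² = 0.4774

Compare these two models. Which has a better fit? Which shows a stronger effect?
Model A has the better fit (R² = 0.8807 vs 0.4774). Model A shows the stronger effect (|β₁| = 1.2450 vs 0.6318).

Model Comparison:

Which explains more variance? (R²)
- Model A: R² = 0.8807 → 88.07% of variance in satisfaction score explained
- Model B: R² = 0.4774 → 47.74% of variance in satisfaction score explained
- 0.8807 > 0.4774 → Model A has the better fit

Strength of effect — compare |β₁|:
- Model A: β₁ = -1.2450 → predicted satisfaction score falls 1.2450 points per additional minute of wait time
- Model B: β₁ = -0.6318 → predicted satisfaction score falls 0.6318 points per additional minute of wait time
- |-1.2450| > |-0.6318| → Model A shows the stronger marginal effect

Note: A better fit (higher R²) doesn't necessarily mean a more important relationship.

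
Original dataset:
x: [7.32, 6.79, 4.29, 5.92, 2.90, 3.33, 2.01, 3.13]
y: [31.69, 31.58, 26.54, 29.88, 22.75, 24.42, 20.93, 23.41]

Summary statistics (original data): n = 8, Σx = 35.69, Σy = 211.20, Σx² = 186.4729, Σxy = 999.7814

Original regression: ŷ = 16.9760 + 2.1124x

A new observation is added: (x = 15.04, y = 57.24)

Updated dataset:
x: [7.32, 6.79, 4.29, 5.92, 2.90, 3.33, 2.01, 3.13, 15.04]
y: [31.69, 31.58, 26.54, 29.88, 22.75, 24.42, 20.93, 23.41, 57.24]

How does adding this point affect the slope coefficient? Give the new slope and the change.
New slope β₁ = 2.7426 versus 2.1124 before: a change of +0.6302 (+29.8%).

x = 15.04 lies well outside the original x-range [2.01, 7.32] (x̄ ≈ 4.46), so this observation has high leverage and can move the slope substantially.

Step 1: Update the sums with the new point (n goes from 8 to 9)
Σx  = 35.69 + 15.04 = 50.73
Σy  = 211.20 + 57.24 = 268.44
Σx² = 186.4729 + 15.04² = 186.4729 + 226.2016 = 412.6745
Σxy = 999.7814 + 15.04×57.24 = 999.7814 + 860.8896 = 1860.6710

Step 2: Recompute the slope with b₁ = (nΣxy − ΣxΣy) / (nΣx² − (Σx)²)
Numerator   = 9×1860.6710 − 50.73×268.44 = 16746.0390 − 13617.9612 = 3128.0778
Denominator = 9×412.6745 − 50.73² = 3714.0705 − 2573.5329 = 1140.5376
b₁(new) = 3128.0778 / 1140.5376 = 2.7426

(Same formula on the original sums: (8×999.7814 − 35.69×211.20) / (8×186.4729 − 35.69²) = 460.5232 / 218.0071 = 2.1124, matching the given fit.)

Step 3: Change in slope
Δβ₁ = 2.7426 − 2.1124 = +0.6302
Relative change = +0.6302 / 2.1124 × 100% = +29.8%
→ the slope increases when the point is added.

Because the point sits above the extension of the original line at a high-leverage x, it tilts the fit up.
In practice: refit with and without it and report both if conclusions differ.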